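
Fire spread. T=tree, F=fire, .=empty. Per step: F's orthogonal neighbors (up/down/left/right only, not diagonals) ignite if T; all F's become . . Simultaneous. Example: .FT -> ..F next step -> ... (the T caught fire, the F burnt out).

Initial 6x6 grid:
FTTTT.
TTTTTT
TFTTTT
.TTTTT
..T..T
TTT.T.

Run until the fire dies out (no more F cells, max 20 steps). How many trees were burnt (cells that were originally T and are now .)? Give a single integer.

Answer: 25

Derivation:
Step 1: +6 fires, +2 burnt (F count now 6)
Step 2: +4 fires, +6 burnt (F count now 4)
Step 3: +5 fires, +4 burnt (F count now 5)
Step 4: +5 fires, +5 burnt (F count now 5)
Step 5: +3 fires, +5 burnt (F count now 3)
Step 6: +2 fires, +3 burnt (F count now 2)
Step 7: +0 fires, +2 burnt (F count now 0)
Fire out after step 7
Initially T: 26, now '.': 35
Total burnt (originally-T cells now '.'): 25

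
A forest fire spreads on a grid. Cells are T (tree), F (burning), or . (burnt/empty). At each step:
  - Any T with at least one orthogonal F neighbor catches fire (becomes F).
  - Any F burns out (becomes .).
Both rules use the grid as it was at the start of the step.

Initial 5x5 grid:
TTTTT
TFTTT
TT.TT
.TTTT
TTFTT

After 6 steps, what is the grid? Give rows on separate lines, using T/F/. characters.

Step 1: 7 trees catch fire, 2 burn out
  TFTTT
  F.FTT
  TF.TT
  .TFTT
  TF.FT
Step 2: 8 trees catch fire, 7 burn out
  F.FTT
  ...FT
  F..TT
  .F.FT
  F...F
Step 3: 4 trees catch fire, 8 burn out
  ...FT
  ....F
  ...FT
  ....F
  .....
Step 4: 2 trees catch fire, 4 burn out
  ....F
  .....
  ....F
  .....
  .....
Step 5: 0 trees catch fire, 2 burn out
  .....
  .....
  .....
  .....
  .....
Step 6: 0 trees catch fire, 0 burn out
  .....
  .....
  .....
  .....
  .....

.....
.....
.....
.....
.....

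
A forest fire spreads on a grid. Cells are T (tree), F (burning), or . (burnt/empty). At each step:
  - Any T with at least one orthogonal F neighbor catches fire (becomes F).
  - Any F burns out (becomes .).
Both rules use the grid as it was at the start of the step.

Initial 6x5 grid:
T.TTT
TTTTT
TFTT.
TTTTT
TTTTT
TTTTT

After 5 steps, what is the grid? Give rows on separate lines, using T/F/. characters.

Step 1: 4 trees catch fire, 1 burn out
  T.TTT
  TFTTT
  F.FT.
  TFTTT
  TTTTT
  TTTTT
Step 2: 6 trees catch fire, 4 burn out
  T.TTT
  F.FTT
  ...F.
  F.FTT
  TFTTT
  TTTTT
Step 3: 7 trees catch fire, 6 burn out
  F.FTT
  ...FT
  .....
  ...FT
  F.FTT
  TFTTT
Step 4: 6 trees catch fire, 7 burn out
  ...FT
  ....F
  .....
  ....F
  ...FT
  F.FTT
Step 5: 3 trees catch fire, 6 burn out
  ....F
  .....
  .....
  .....
  ....F
  ...FT

....F
.....
.....
.....
....F
...FT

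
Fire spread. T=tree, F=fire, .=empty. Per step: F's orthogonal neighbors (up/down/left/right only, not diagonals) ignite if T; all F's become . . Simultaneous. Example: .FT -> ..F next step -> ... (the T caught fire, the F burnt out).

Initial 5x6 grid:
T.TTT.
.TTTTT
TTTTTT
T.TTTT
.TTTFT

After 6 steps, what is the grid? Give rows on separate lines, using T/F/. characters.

Step 1: 3 trees catch fire, 1 burn out
  T.TTT.
  .TTTTT
  TTTTTT
  T.TTFT
  .TTF.F
Step 2: 4 trees catch fire, 3 burn out
  T.TTT.
  .TTTTT
  TTTTFT
  T.TF.F
  .TF...
Step 3: 5 trees catch fire, 4 burn out
  T.TTT.
  .TTTFT
  TTTF.F
  T.F...
  .F....
Step 4: 4 trees catch fire, 5 burn out
  T.TTF.
  .TTF.F
  TTF...
  T.....
  ......
Step 5: 3 trees catch fire, 4 burn out
  T.TF..
  .TF...
  TF....
  T.....
  ......
Step 6: 3 trees catch fire, 3 burn out
  T.F...
  .F....
  F.....
  T.....
  ......

T.F...
.F....
F.....
T.....
......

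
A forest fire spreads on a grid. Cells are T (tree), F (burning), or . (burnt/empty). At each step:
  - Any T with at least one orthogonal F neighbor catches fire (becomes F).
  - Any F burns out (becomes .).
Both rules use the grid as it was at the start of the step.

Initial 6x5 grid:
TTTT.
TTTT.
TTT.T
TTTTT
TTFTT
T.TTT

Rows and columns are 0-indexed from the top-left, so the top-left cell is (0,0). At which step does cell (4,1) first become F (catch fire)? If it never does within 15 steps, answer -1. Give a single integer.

Step 1: cell (4,1)='F' (+4 fires, +1 burnt)
  -> target ignites at step 1
Step 2: cell (4,1)='.' (+6 fires, +4 burnt)
Step 3: cell (4,1)='.' (+6 fires, +6 burnt)
Step 4: cell (4,1)='.' (+5 fires, +6 burnt)
Step 5: cell (4,1)='.' (+3 fires, +5 burnt)
Step 6: cell (4,1)='.' (+1 fires, +3 burnt)
Step 7: cell (4,1)='.' (+0 fires, +1 burnt)
  fire out at step 7

1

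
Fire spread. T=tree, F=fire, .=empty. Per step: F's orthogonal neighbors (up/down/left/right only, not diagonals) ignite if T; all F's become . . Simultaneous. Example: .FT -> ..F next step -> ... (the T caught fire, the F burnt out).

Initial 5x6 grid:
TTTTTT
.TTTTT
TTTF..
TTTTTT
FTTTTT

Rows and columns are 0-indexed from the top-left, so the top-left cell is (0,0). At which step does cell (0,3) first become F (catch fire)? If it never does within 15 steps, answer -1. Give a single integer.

Step 1: cell (0,3)='T' (+5 fires, +2 burnt)
Step 2: cell (0,3)='F' (+10 fires, +5 burnt)
  -> target ignites at step 2
Step 3: cell (0,3)='.' (+6 fires, +10 burnt)
Step 4: cell (0,3)='.' (+3 fires, +6 burnt)
Step 5: cell (0,3)='.' (+1 fires, +3 burnt)
Step 6: cell (0,3)='.' (+0 fires, +1 burnt)
  fire out at step 6

2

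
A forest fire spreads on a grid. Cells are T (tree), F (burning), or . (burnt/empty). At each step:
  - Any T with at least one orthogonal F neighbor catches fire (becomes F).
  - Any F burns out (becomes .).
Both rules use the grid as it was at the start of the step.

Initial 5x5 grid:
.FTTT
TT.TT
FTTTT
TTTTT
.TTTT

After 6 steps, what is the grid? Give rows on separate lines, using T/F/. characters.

Step 1: 5 trees catch fire, 2 burn out
  ..FTT
  FF.TT
  .FTTT
  FTTTT
  .TTTT
Step 2: 3 trees catch fire, 5 burn out
  ...FT
  ...TT
  ..FTT
  .FTTT
  .TTTT
Step 3: 5 trees catch fire, 3 burn out
  ....F
  ...FT
  ...FT
  ..FTT
  .FTTT
Step 4: 4 trees catch fire, 5 burn out
  .....
  ....F
  ....F
  ...FT
  ..FTT
Step 5: 2 trees catch fire, 4 burn out
  .....
  .....
  .....
  ....F
  ...FT
Step 6: 1 trees catch fire, 2 burn out
  .....
  .....
  .....
  .....
  ....F

.....
.....
.....
.....
....F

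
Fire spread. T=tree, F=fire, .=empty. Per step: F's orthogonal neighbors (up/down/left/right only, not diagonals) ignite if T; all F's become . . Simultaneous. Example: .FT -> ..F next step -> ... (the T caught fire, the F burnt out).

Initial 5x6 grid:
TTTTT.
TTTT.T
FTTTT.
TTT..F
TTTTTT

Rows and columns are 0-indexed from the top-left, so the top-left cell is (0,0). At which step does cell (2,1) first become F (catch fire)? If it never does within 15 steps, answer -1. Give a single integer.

Step 1: cell (2,1)='F' (+4 fires, +2 burnt)
  -> target ignites at step 1
Step 2: cell (2,1)='.' (+6 fires, +4 burnt)
Step 3: cell (2,1)='.' (+6 fires, +6 burnt)
Step 4: cell (2,1)='.' (+4 fires, +6 burnt)
Step 5: cell (2,1)='.' (+1 fires, +4 burnt)
Step 6: cell (2,1)='.' (+1 fires, +1 burnt)
Step 7: cell (2,1)='.' (+0 fires, +1 burnt)
  fire out at step 7

1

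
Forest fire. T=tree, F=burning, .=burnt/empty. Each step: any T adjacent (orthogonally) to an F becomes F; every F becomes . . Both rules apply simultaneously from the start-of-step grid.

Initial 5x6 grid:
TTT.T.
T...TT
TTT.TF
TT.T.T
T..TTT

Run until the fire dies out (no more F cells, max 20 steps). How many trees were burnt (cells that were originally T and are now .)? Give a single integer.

Step 1: +3 fires, +1 burnt (F count now 3)
Step 2: +2 fires, +3 burnt (F count now 2)
Step 3: +2 fires, +2 burnt (F count now 2)
Step 4: +1 fires, +2 burnt (F count now 1)
Step 5: +1 fires, +1 burnt (F count now 1)
Step 6: +0 fires, +1 burnt (F count now 0)
Fire out after step 6
Initially T: 19, now '.': 20
Total burnt (originally-T cells now '.'): 9

Answer: 9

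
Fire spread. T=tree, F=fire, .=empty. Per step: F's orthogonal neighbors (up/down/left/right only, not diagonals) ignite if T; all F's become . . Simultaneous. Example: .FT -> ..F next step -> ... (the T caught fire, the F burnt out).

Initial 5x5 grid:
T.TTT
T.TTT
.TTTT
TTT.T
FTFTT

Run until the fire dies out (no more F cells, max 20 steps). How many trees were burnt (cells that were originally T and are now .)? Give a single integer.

Answer: 17

Derivation:
Step 1: +4 fires, +2 burnt (F count now 4)
Step 2: +3 fires, +4 burnt (F count now 3)
Step 3: +4 fires, +3 burnt (F count now 4)
Step 4: +3 fires, +4 burnt (F count now 3)
Step 5: +2 fires, +3 burnt (F count now 2)
Step 6: +1 fires, +2 burnt (F count now 1)
Step 7: +0 fires, +1 burnt (F count now 0)
Fire out after step 7
Initially T: 19, now '.': 23
Total burnt (originally-T cells now '.'): 17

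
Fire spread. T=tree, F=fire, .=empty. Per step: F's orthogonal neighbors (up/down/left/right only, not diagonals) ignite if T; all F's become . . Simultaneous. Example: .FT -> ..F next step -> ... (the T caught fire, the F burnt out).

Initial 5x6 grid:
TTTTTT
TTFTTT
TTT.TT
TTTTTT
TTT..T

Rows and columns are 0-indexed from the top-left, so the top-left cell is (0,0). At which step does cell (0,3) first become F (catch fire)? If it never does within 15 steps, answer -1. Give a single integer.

Step 1: cell (0,3)='T' (+4 fires, +1 burnt)
Step 2: cell (0,3)='F' (+6 fires, +4 burnt)
  -> target ignites at step 2
Step 3: cell (0,3)='.' (+8 fires, +6 burnt)
Step 4: cell (0,3)='.' (+5 fires, +8 burnt)
Step 5: cell (0,3)='.' (+2 fires, +5 burnt)
Step 6: cell (0,3)='.' (+1 fires, +2 burnt)
Step 7: cell (0,3)='.' (+0 fires, +1 burnt)
  fire out at step 7

2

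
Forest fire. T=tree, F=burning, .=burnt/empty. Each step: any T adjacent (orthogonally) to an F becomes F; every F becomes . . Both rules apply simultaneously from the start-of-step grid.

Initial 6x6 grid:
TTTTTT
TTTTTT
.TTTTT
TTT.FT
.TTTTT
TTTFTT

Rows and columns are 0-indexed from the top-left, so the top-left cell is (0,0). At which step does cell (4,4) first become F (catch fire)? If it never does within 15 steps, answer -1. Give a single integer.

Step 1: cell (4,4)='F' (+6 fires, +2 burnt)
  -> target ignites at step 1
Step 2: cell (4,4)='.' (+7 fires, +6 burnt)
Step 3: cell (4,4)='.' (+7 fires, +7 burnt)
Step 4: cell (4,4)='.' (+5 fires, +7 burnt)
Step 5: cell (4,4)='.' (+3 fires, +5 burnt)
Step 6: cell (4,4)='.' (+2 fires, +3 burnt)
Step 7: cell (4,4)='.' (+1 fires, +2 burnt)
Step 8: cell (4,4)='.' (+0 fires, +1 burnt)
  fire out at step 8

1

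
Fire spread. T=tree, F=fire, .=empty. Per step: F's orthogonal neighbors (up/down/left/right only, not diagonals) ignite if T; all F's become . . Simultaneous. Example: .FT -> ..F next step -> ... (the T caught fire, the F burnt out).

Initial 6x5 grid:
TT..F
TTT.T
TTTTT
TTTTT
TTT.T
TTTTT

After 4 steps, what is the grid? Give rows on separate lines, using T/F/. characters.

Step 1: 1 trees catch fire, 1 burn out
  TT...
  TTT.F
  TTTTT
  TTTTT
  TTT.T
  TTTTT
Step 2: 1 trees catch fire, 1 burn out
  TT...
  TTT..
  TTTTF
  TTTTT
  TTT.T
  TTTTT
Step 3: 2 trees catch fire, 1 burn out
  TT...
  TTT..
  TTTF.
  TTTTF
  TTT.T
  TTTTT
Step 4: 3 trees catch fire, 2 burn out
  TT...
  TTT..
  TTF..
  TTTF.
  TTT.F
  TTTTT

TT...
TTT..
TTF..
TTTF.
TTT.F
TTTTT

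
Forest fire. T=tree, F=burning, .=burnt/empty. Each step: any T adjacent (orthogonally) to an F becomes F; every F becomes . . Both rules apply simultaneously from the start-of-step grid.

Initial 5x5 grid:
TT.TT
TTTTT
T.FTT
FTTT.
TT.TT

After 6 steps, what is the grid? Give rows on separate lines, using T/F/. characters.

Step 1: 6 trees catch fire, 2 burn out
  TT.TT
  TTFTT
  F..FT
  .FFT.
  FT.TT
Step 2: 6 trees catch fire, 6 burn out
  TT.TT
  FF.FT
  ....F
  ...F.
  .F.TT
Step 3: 5 trees catch fire, 6 burn out
  FF.FT
  ....F
  .....
  .....
  ...FT
Step 4: 2 trees catch fire, 5 burn out
  ....F
  .....
  .....
  .....
  ....F
Step 5: 0 trees catch fire, 2 burn out
  .....
  .....
  .....
  .....
  .....
Step 6: 0 trees catch fire, 0 burn out
  .....
  .....
  .....
  .....
  .....

.....
.....
.....
.....
.....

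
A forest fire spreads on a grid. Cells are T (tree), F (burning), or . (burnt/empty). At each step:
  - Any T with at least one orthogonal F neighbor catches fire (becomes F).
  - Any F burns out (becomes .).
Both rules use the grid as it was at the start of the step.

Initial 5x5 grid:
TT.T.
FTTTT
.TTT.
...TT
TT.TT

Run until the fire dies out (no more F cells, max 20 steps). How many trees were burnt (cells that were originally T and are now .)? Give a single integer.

Answer: 14

Derivation:
Step 1: +2 fires, +1 burnt (F count now 2)
Step 2: +3 fires, +2 burnt (F count now 3)
Step 3: +2 fires, +3 burnt (F count now 2)
Step 4: +3 fires, +2 burnt (F count now 3)
Step 5: +1 fires, +3 burnt (F count now 1)
Step 6: +2 fires, +1 burnt (F count now 2)
Step 7: +1 fires, +2 burnt (F count now 1)
Step 8: +0 fires, +1 burnt (F count now 0)
Fire out after step 8
Initially T: 16, now '.': 23
Total burnt (originally-T cells now '.'): 14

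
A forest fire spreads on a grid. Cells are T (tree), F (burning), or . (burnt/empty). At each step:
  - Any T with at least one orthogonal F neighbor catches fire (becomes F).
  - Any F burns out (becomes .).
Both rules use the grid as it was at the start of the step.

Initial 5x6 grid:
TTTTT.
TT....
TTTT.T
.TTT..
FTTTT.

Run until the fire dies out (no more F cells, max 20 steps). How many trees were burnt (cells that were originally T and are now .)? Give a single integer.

Step 1: +1 fires, +1 burnt (F count now 1)
Step 2: +2 fires, +1 burnt (F count now 2)
Step 3: +3 fires, +2 burnt (F count now 3)
Step 4: +5 fires, +3 burnt (F count now 5)
Step 5: +3 fires, +5 burnt (F count now 3)
Step 6: +2 fires, +3 burnt (F count now 2)
Step 7: +1 fires, +2 burnt (F count now 1)
Step 8: +1 fires, +1 burnt (F count now 1)
Step 9: +0 fires, +1 burnt (F count now 0)
Fire out after step 9
Initially T: 19, now '.': 29
Total burnt (originally-T cells now '.'): 18

Answer: 18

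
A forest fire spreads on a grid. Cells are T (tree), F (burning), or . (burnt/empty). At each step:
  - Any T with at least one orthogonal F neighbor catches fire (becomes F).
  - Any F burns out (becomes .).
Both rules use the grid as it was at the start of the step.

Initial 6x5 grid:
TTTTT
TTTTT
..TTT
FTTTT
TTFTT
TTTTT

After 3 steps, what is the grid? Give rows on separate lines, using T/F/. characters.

Step 1: 6 trees catch fire, 2 burn out
  TTTTT
  TTTTT
  ..TTT
  .FFTT
  FF.FT
  TTFTT
Step 2: 6 trees catch fire, 6 burn out
  TTTTT
  TTTTT
  ..FTT
  ...FT
  ....F
  FF.FT
Step 3: 4 trees catch fire, 6 burn out
  TTTTT
  TTFTT
  ...FT
  ....F
  .....
  ....F

TTTTT
TTFTT
...FT
....F
.....
....F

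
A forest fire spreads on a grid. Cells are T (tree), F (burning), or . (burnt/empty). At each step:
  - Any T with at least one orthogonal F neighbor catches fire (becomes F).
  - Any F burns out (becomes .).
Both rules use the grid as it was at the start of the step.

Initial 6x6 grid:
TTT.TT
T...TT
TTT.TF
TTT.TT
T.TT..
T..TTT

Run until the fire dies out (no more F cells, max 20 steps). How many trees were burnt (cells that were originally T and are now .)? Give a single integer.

Answer: 7

Derivation:
Step 1: +3 fires, +1 burnt (F count now 3)
Step 2: +3 fires, +3 burnt (F count now 3)
Step 3: +1 fires, +3 burnt (F count now 1)
Step 4: +0 fires, +1 burnt (F count now 0)
Fire out after step 4
Initially T: 24, now '.': 19
Total burnt (originally-T cells now '.'): 7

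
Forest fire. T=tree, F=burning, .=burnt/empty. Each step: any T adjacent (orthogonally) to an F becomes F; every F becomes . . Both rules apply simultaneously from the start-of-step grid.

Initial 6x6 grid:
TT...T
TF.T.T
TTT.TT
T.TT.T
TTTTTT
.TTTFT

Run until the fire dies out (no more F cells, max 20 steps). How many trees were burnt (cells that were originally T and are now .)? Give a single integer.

Answer: 24

Derivation:
Step 1: +6 fires, +2 burnt (F count now 6)
Step 2: +6 fires, +6 burnt (F count now 6)
Step 3: +6 fires, +6 burnt (F count now 6)
Step 4: +3 fires, +6 burnt (F count now 3)
Step 5: +2 fires, +3 burnt (F count now 2)
Step 6: +1 fires, +2 burnt (F count now 1)
Step 7: +0 fires, +1 burnt (F count now 0)
Fire out after step 7
Initially T: 25, now '.': 35
Total burnt (originally-T cells now '.'): 24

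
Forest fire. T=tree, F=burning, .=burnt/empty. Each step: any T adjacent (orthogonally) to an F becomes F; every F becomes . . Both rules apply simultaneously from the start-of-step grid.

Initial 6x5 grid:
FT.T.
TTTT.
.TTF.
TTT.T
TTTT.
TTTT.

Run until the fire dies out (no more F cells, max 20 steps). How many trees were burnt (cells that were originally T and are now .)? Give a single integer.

Answer: 19

Derivation:
Step 1: +4 fires, +2 burnt (F count now 4)
Step 2: +5 fires, +4 burnt (F count now 5)
Step 3: +2 fires, +5 burnt (F count now 2)
Step 4: +4 fires, +2 burnt (F count now 4)
Step 5: +3 fires, +4 burnt (F count now 3)
Step 6: +1 fires, +3 burnt (F count now 1)
Step 7: +0 fires, +1 burnt (F count now 0)
Fire out after step 7
Initially T: 20, now '.': 29
Total burnt (originally-T cells now '.'): 19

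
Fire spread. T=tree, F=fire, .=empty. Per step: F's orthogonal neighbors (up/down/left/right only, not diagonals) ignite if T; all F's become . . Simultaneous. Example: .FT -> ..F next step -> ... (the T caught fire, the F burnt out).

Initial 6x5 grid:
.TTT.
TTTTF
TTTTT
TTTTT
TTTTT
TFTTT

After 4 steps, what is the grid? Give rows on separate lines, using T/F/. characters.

Step 1: 5 trees catch fire, 2 burn out
  .TTT.
  TTTF.
  TTTTF
  TTTTT
  TFTTT
  F.FTT
Step 2: 8 trees catch fire, 5 burn out
  .TTF.
  TTF..
  TTTF.
  TFTTF
  F.FTT
  ...FT
Step 3: 10 trees catch fire, 8 burn out
  .TF..
  TF...
  TFF..
  F.FF.
  ...FF
  ....F
Step 4: 3 trees catch fire, 10 burn out
  .F...
  F....
  F....
  .....
  .....
  .....

.F...
F....
F....
.....
.....
.....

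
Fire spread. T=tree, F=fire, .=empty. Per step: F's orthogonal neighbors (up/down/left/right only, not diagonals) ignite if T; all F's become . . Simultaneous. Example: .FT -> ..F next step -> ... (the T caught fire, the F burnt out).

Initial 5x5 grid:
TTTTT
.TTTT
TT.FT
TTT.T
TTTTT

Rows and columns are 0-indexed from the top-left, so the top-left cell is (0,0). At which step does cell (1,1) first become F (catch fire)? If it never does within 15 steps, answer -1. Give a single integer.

Step 1: cell (1,1)='T' (+2 fires, +1 burnt)
Step 2: cell (1,1)='T' (+4 fires, +2 burnt)
Step 3: cell (1,1)='F' (+4 fires, +4 burnt)
  -> target ignites at step 3
Step 4: cell (1,1)='.' (+3 fires, +4 burnt)
Step 5: cell (1,1)='.' (+4 fires, +3 burnt)
Step 6: cell (1,1)='.' (+3 fires, +4 burnt)
Step 7: cell (1,1)='.' (+1 fires, +3 burnt)
Step 8: cell (1,1)='.' (+0 fires, +1 burnt)
  fire out at step 8

3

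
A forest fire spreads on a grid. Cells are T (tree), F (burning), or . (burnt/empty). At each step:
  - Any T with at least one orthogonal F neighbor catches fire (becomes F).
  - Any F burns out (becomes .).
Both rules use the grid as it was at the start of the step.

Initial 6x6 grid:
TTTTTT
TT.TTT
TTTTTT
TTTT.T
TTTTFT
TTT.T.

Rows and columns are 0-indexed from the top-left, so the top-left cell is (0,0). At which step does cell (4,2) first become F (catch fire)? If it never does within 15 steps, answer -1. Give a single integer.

Step 1: cell (4,2)='T' (+3 fires, +1 burnt)
Step 2: cell (4,2)='F' (+3 fires, +3 burnt)
  -> target ignites at step 2
Step 3: cell (4,2)='.' (+5 fires, +3 burnt)
Step 4: cell (4,2)='.' (+7 fires, +5 burnt)
Step 5: cell (4,2)='.' (+6 fires, +7 burnt)
Step 6: cell (4,2)='.' (+4 fires, +6 burnt)
Step 7: cell (4,2)='.' (+2 fires, +4 burnt)
Step 8: cell (4,2)='.' (+1 fires, +2 burnt)
Step 9: cell (4,2)='.' (+0 fires, +1 burnt)
  fire out at step 9

2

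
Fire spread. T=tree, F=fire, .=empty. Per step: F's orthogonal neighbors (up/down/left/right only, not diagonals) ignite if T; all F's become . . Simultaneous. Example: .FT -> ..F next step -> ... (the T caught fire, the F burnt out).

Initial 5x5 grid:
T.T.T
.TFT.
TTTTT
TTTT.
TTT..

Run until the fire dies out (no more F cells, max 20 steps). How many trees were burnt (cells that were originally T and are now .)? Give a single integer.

Step 1: +4 fires, +1 burnt (F count now 4)
Step 2: +3 fires, +4 burnt (F count now 3)
Step 3: +5 fires, +3 burnt (F count now 5)
Step 4: +2 fires, +5 burnt (F count now 2)
Step 5: +1 fires, +2 burnt (F count now 1)
Step 6: +0 fires, +1 burnt (F count now 0)
Fire out after step 6
Initially T: 17, now '.': 23
Total burnt (originally-T cells now '.'): 15

Answer: 15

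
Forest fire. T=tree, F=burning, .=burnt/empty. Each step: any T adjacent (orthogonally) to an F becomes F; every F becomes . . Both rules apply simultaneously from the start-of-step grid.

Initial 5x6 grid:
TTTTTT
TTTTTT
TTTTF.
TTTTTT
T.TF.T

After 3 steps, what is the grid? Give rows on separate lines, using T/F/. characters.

Step 1: 5 trees catch fire, 2 burn out
  TTTTTT
  TTTTFT
  TTTF..
  TTTFFT
  T.F..T
Step 2: 6 trees catch fire, 5 burn out
  TTTTFT
  TTTF.F
  TTF...
  TTF..F
  T....T
Step 3: 6 trees catch fire, 6 burn out
  TTTF.F
  TTF...
  TF....
  TF....
  T....F

TTTF.F
TTF...
TF....
TF....
T....F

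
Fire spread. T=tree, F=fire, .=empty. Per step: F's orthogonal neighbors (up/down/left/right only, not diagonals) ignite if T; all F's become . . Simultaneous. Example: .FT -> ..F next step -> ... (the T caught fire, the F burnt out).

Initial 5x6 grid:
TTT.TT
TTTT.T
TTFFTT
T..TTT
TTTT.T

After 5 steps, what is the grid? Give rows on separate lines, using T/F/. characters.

Step 1: 5 trees catch fire, 2 burn out
  TTT.TT
  TTFF.T
  TF..FT
  T..FTT
  TTTT.T
Step 2: 6 trees catch fire, 5 burn out
  TTF.TT
  TF...T
  F....F
  T...FT
  TTTF.T
Step 3: 6 trees catch fire, 6 burn out
  TF..TT
  F....F
  ......
  F....F
  TTF..T
Step 4: 5 trees catch fire, 6 burn out
  F...TF
  ......
  ......
  ......
  FF...F
Step 5: 1 trees catch fire, 5 burn out
  ....F.
  ......
  ......
  ......
  ......

....F.
......
......
......
......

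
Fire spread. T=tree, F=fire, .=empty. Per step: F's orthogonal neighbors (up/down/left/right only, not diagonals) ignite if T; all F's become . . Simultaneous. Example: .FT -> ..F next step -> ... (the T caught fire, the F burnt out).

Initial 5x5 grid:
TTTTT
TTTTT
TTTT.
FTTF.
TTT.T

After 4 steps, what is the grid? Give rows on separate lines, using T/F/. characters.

Step 1: 5 trees catch fire, 2 burn out
  TTTTT
  TTTTT
  FTTF.
  .FF..
  FTT.T
Step 2: 6 trees catch fire, 5 burn out
  TTTTT
  FTTFT
  .FF..
  .....
  .FF.T
Step 3: 5 trees catch fire, 6 burn out
  FTTFT
  .FF.F
  .....
  .....
  ....T
Step 4: 3 trees catch fire, 5 burn out
  .FF.F
  .....
  .....
  .....
  ....T

.FF.F
.....
.....
.....
....T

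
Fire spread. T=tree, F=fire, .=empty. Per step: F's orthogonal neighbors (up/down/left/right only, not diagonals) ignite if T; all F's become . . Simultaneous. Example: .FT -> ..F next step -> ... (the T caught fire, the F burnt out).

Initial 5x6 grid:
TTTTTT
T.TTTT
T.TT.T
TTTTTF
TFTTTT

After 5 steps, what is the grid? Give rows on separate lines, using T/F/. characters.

Step 1: 6 trees catch fire, 2 burn out
  TTTTTT
  T.TTTT
  T.TT.F
  TFTTF.
  F.FTTF
Step 2: 6 trees catch fire, 6 burn out
  TTTTTT
  T.TTTF
  T.TT..
  F.FF..
  ...FF.
Step 3: 5 trees catch fire, 6 burn out
  TTTTTF
  T.TTF.
  F.FF..
  ......
  ......
Step 4: 4 trees catch fire, 5 burn out
  TTTTF.
  F.FF..
  ......
  ......
  ......
Step 5: 3 trees catch fire, 4 burn out
  FTFF..
  ......
  ......
  ......
  ......

FTFF..
......
......
......
......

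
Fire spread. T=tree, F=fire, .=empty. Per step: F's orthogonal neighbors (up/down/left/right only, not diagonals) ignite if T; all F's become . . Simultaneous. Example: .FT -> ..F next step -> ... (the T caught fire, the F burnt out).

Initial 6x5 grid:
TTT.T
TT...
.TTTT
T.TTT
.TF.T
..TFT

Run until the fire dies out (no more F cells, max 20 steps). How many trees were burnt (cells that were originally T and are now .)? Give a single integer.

Step 1: +4 fires, +2 burnt (F count now 4)
Step 2: +3 fires, +4 burnt (F count now 3)
Step 3: +3 fires, +3 burnt (F count now 3)
Step 4: +2 fires, +3 burnt (F count now 2)
Step 5: +2 fires, +2 burnt (F count now 2)
Step 6: +2 fires, +2 burnt (F count now 2)
Step 7: +0 fires, +2 burnt (F count now 0)
Fire out after step 7
Initially T: 18, now '.': 28
Total burnt (originally-T cells now '.'): 16

Answer: 16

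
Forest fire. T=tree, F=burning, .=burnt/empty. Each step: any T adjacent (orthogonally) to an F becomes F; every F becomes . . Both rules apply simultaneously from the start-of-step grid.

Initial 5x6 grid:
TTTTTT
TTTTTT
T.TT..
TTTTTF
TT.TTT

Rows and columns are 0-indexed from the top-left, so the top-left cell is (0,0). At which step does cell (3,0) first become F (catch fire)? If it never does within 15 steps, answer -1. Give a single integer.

Step 1: cell (3,0)='T' (+2 fires, +1 burnt)
Step 2: cell (3,0)='T' (+2 fires, +2 burnt)
Step 3: cell (3,0)='T' (+3 fires, +2 burnt)
Step 4: cell (3,0)='T' (+3 fires, +3 burnt)
Step 5: cell (3,0)='F' (+5 fires, +3 burnt)
  -> target ignites at step 5
Step 6: cell (3,0)='.' (+6 fires, +5 burnt)
Step 7: cell (3,0)='.' (+3 fires, +6 burnt)
Step 8: cell (3,0)='.' (+1 fires, +3 burnt)
Step 9: cell (3,0)='.' (+0 fires, +1 burnt)
  fire out at step 9

5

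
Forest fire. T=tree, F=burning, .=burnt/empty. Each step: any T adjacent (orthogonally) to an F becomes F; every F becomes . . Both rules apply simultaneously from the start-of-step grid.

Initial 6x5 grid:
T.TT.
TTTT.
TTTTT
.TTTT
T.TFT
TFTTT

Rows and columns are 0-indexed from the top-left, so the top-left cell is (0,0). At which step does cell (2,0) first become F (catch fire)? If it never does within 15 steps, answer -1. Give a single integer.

Step 1: cell (2,0)='T' (+6 fires, +2 burnt)
Step 2: cell (2,0)='T' (+5 fires, +6 burnt)
Step 3: cell (2,0)='T' (+4 fires, +5 burnt)
Step 4: cell (2,0)='T' (+3 fires, +4 burnt)
Step 5: cell (2,0)='F' (+3 fires, +3 burnt)
  -> target ignites at step 5
Step 6: cell (2,0)='.' (+1 fires, +3 burnt)
Step 7: cell (2,0)='.' (+1 fires, +1 burnt)
Step 8: cell (2,0)='.' (+0 fires, +1 burnt)
  fire out at step 8

5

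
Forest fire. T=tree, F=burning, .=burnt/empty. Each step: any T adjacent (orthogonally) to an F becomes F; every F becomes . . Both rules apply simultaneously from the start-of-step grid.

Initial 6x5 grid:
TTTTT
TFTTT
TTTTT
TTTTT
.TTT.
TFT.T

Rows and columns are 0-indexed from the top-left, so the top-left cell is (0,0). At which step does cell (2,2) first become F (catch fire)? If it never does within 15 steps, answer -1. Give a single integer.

Step 1: cell (2,2)='T' (+7 fires, +2 burnt)
Step 2: cell (2,2)='F' (+7 fires, +7 burnt)
  -> target ignites at step 2
Step 3: cell (2,2)='.' (+6 fires, +7 burnt)
Step 4: cell (2,2)='.' (+3 fires, +6 burnt)
Step 5: cell (2,2)='.' (+1 fires, +3 burnt)
Step 6: cell (2,2)='.' (+0 fires, +1 burnt)
  fire out at step 6

2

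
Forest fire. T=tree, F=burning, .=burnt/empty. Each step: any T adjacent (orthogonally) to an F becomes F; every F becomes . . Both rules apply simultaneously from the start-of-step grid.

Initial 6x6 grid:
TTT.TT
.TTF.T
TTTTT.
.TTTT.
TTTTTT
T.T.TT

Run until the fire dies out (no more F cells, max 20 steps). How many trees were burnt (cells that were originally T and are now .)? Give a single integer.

Step 1: +2 fires, +1 burnt (F count now 2)
Step 2: +5 fires, +2 burnt (F count now 5)
Step 3: +5 fires, +5 burnt (F count now 5)
Step 4: +5 fires, +5 burnt (F count now 5)
Step 5: +4 fires, +5 burnt (F count now 4)
Step 6: +2 fires, +4 burnt (F count now 2)
Step 7: +1 fires, +2 burnt (F count now 1)
Step 8: +0 fires, +1 burnt (F count now 0)
Fire out after step 8
Initially T: 27, now '.': 33
Total burnt (originally-T cells now '.'): 24

Answer: 24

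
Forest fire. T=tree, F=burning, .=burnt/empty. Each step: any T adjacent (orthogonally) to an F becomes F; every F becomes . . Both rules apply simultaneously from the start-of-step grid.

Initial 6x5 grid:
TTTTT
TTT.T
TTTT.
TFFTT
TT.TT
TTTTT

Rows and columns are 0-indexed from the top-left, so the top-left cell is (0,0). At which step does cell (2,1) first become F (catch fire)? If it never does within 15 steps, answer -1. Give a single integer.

Step 1: cell (2,1)='F' (+5 fires, +2 burnt)
  -> target ignites at step 1
Step 2: cell (2,1)='.' (+8 fires, +5 burnt)
Step 3: cell (2,1)='.' (+7 fires, +8 burnt)
Step 4: cell (2,1)='.' (+3 fires, +7 burnt)
Step 5: cell (2,1)='.' (+1 fires, +3 burnt)
Step 6: cell (2,1)='.' (+1 fires, +1 burnt)
Step 7: cell (2,1)='.' (+0 fires, +1 burnt)
  fire out at step 7

1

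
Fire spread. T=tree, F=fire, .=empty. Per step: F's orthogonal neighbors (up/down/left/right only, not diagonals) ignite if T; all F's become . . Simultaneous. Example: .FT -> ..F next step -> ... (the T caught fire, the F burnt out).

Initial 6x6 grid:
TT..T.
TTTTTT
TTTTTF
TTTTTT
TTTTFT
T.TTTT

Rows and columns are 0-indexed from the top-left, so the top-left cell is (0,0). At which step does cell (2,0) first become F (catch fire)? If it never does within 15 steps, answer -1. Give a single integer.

Step 1: cell (2,0)='T' (+7 fires, +2 burnt)
Step 2: cell (2,0)='T' (+6 fires, +7 burnt)
Step 3: cell (2,0)='T' (+6 fires, +6 burnt)
Step 4: cell (2,0)='T' (+4 fires, +6 burnt)
Step 5: cell (2,0)='F' (+4 fires, +4 burnt)
  -> target ignites at step 5
Step 6: cell (2,0)='.' (+2 fires, +4 burnt)
Step 7: cell (2,0)='.' (+1 fires, +2 burnt)
Step 8: cell (2,0)='.' (+0 fires, +1 burnt)
  fire out at step 8

5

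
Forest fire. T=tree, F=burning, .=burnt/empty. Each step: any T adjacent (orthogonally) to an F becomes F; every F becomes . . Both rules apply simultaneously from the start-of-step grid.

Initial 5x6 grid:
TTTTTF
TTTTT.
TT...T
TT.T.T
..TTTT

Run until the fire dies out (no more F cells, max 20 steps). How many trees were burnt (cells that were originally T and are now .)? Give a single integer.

Answer: 14

Derivation:
Step 1: +1 fires, +1 burnt (F count now 1)
Step 2: +2 fires, +1 burnt (F count now 2)
Step 3: +2 fires, +2 burnt (F count now 2)
Step 4: +2 fires, +2 burnt (F count now 2)
Step 5: +2 fires, +2 burnt (F count now 2)
Step 6: +2 fires, +2 burnt (F count now 2)
Step 7: +2 fires, +2 burnt (F count now 2)
Step 8: +1 fires, +2 burnt (F count now 1)
Step 9: +0 fires, +1 burnt (F count now 0)
Fire out after step 9
Initially T: 21, now '.': 23
Total burnt (originally-T cells now '.'): 14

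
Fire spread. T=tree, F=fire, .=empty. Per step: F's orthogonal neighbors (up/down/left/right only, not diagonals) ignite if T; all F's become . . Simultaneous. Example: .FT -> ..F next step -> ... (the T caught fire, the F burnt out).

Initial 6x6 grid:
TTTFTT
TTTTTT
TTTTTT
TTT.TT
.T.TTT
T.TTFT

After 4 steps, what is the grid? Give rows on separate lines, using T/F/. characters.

Step 1: 6 trees catch fire, 2 burn out
  TTF.FT
  TTTFTT
  TTTTTT
  TTT.TT
  .T.TFT
  T.TF.F
Step 2: 9 trees catch fire, 6 burn out
  TF...F
  TTF.FT
  TTTFTT
  TTT.FT
  .T.F.F
  T.F...
Step 3: 6 trees catch fire, 9 burn out
  F.....
  TF...F
  TTF.FT
  TTT..F
  .T....
  T.....
Step 4: 4 trees catch fire, 6 burn out
  ......
  F.....
  TF...F
  TTF...
  .T....
  T.....

......
F.....
TF...F
TTF...
.T....
T.....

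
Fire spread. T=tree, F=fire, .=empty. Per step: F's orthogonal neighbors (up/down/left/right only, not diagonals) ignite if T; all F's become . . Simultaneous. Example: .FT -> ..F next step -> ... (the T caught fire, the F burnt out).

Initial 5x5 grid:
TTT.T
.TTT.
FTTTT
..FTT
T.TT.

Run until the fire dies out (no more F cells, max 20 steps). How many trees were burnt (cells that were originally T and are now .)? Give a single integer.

Answer: 14

Derivation:
Step 1: +4 fires, +2 burnt (F count now 4)
Step 2: +5 fires, +4 burnt (F count now 5)
Step 3: +4 fires, +5 burnt (F count now 4)
Step 4: +1 fires, +4 burnt (F count now 1)
Step 5: +0 fires, +1 burnt (F count now 0)
Fire out after step 5
Initially T: 16, now '.': 23
Total burnt (originally-T cells now '.'): 14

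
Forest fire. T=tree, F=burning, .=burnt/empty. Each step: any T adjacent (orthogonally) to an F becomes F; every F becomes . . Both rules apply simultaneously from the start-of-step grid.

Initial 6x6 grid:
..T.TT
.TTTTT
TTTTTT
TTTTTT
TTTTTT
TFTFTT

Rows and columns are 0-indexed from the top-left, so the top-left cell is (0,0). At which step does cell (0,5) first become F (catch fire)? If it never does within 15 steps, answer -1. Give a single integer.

Step 1: cell (0,5)='T' (+5 fires, +2 burnt)
Step 2: cell (0,5)='T' (+6 fires, +5 burnt)
Step 3: cell (0,5)='T' (+6 fires, +6 burnt)
Step 4: cell (0,5)='T' (+6 fires, +6 burnt)
Step 5: cell (0,5)='T' (+3 fires, +6 burnt)
Step 6: cell (0,5)='T' (+3 fires, +3 burnt)
Step 7: cell (0,5)='F' (+1 fires, +3 burnt)
  -> target ignites at step 7
Step 8: cell (0,5)='.' (+0 fires, +1 burnt)
  fire out at step 8

7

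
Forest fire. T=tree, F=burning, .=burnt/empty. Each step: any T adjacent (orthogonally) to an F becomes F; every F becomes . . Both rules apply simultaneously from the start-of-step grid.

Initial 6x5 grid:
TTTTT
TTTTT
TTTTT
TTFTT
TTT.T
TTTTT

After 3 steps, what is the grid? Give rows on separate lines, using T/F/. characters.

Step 1: 4 trees catch fire, 1 burn out
  TTTTT
  TTTTT
  TTFTT
  TF.FT
  TTF.T
  TTTTT
Step 2: 7 trees catch fire, 4 burn out
  TTTTT
  TTFTT
  TF.FT
  F...F
  TF..T
  TTFTT
Step 3: 9 trees catch fire, 7 burn out
  TTFTT
  TF.FT
  F...F
  .....
  F...F
  TF.FT

TTFTT
TF.FT
F...F
.....
F...F
TF.FT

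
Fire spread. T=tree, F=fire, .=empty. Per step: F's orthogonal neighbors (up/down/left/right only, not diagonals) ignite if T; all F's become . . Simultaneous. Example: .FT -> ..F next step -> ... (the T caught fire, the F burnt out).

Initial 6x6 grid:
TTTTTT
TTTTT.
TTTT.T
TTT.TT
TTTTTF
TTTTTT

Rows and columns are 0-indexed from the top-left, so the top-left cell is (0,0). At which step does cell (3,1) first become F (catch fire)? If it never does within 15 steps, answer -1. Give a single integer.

Step 1: cell (3,1)='T' (+3 fires, +1 burnt)
Step 2: cell (3,1)='T' (+4 fires, +3 burnt)
Step 3: cell (3,1)='T' (+2 fires, +4 burnt)
Step 4: cell (3,1)='T' (+3 fires, +2 burnt)
Step 5: cell (3,1)='F' (+4 fires, +3 burnt)
  -> target ignites at step 5
Step 6: cell (3,1)='.' (+5 fires, +4 burnt)
Step 7: cell (3,1)='.' (+4 fires, +5 burnt)
Step 8: cell (3,1)='.' (+4 fires, +4 burnt)
Step 9: cell (3,1)='.' (+2 fires, +4 burnt)
Step 10: cell (3,1)='.' (+1 fires, +2 burnt)
Step 11: cell (3,1)='.' (+0 fires, +1 burnt)
  fire out at step 11

5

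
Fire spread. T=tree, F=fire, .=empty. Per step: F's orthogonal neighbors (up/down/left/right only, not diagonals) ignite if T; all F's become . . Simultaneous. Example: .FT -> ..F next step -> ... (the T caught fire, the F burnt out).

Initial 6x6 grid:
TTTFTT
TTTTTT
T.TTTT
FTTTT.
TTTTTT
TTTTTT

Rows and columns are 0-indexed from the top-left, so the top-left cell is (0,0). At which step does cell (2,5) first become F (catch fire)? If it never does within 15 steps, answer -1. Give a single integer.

Step 1: cell (2,5)='T' (+6 fires, +2 burnt)
Step 2: cell (2,5)='T' (+9 fires, +6 burnt)
Step 3: cell (2,5)='T' (+8 fires, +9 burnt)
Step 4: cell (2,5)='F' (+4 fires, +8 burnt)
  -> target ignites at step 4
Step 5: cell (2,5)='.' (+2 fires, +4 burnt)
Step 6: cell (2,5)='.' (+2 fires, +2 burnt)
Step 7: cell (2,5)='.' (+1 fires, +2 burnt)
Step 8: cell (2,5)='.' (+0 fires, +1 burnt)
  fire out at step 8

4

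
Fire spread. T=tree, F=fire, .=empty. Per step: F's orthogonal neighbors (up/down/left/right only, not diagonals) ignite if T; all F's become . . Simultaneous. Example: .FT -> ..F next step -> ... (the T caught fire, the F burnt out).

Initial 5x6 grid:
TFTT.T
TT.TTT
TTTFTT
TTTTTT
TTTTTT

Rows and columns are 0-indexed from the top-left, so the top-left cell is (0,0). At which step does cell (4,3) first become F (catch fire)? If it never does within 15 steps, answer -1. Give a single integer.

Step 1: cell (4,3)='T' (+7 fires, +2 burnt)
Step 2: cell (4,3)='F' (+8 fires, +7 burnt)
  -> target ignites at step 2
Step 3: cell (4,3)='.' (+6 fires, +8 burnt)
Step 4: cell (4,3)='.' (+4 fires, +6 burnt)
Step 5: cell (4,3)='.' (+1 fires, +4 burnt)
Step 6: cell (4,3)='.' (+0 fires, +1 burnt)
  fire out at step 6

2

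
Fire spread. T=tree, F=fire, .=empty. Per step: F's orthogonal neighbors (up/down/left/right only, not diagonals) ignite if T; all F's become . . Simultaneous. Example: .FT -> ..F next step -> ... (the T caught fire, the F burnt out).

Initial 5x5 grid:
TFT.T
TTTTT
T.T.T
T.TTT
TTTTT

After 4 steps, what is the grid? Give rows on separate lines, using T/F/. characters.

Step 1: 3 trees catch fire, 1 burn out
  F.F.T
  TFTTT
  T.T.T
  T.TTT
  TTTTT
Step 2: 2 trees catch fire, 3 burn out
  ....T
  F.FTT
  T.T.T
  T.TTT
  TTTTT
Step 3: 3 trees catch fire, 2 burn out
  ....T
  ...FT
  F.F.T
  T.TTT
  TTTTT
Step 4: 3 trees catch fire, 3 burn out
  ....T
  ....F
  ....T
  F.FTT
  TTTTT

....T
....F
....T
F.FTT
TTTTT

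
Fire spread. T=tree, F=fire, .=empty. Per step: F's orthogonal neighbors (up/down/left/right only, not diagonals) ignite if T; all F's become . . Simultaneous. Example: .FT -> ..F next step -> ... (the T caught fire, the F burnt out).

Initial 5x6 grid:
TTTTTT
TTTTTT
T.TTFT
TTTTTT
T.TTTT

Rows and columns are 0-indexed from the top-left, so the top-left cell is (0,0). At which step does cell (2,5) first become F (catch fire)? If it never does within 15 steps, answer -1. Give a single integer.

Step 1: cell (2,5)='F' (+4 fires, +1 burnt)
  -> target ignites at step 1
Step 2: cell (2,5)='.' (+7 fires, +4 burnt)
Step 3: cell (2,5)='.' (+6 fires, +7 burnt)
Step 4: cell (2,5)='.' (+4 fires, +6 burnt)
Step 5: cell (2,5)='.' (+3 fires, +4 burnt)
Step 6: cell (2,5)='.' (+3 fires, +3 burnt)
Step 7: cell (2,5)='.' (+0 fires, +3 burnt)
  fire out at step 7

1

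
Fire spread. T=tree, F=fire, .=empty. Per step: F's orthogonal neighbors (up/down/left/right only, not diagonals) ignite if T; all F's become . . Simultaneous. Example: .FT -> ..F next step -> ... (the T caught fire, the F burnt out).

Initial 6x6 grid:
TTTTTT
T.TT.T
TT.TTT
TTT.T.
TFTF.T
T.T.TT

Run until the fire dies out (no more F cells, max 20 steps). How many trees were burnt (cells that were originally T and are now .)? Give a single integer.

Answer: 23

Derivation:
Step 1: +3 fires, +2 burnt (F count now 3)
Step 2: +5 fires, +3 burnt (F count now 5)
Step 3: +1 fires, +5 burnt (F count now 1)
Step 4: +1 fires, +1 burnt (F count now 1)
Step 5: +1 fires, +1 burnt (F count now 1)
Step 6: +1 fires, +1 burnt (F count now 1)
Step 7: +1 fires, +1 burnt (F count now 1)
Step 8: +2 fires, +1 burnt (F count now 2)
Step 9: +2 fires, +2 burnt (F count now 2)
Step 10: +2 fires, +2 burnt (F count now 2)
Step 11: +2 fires, +2 burnt (F count now 2)
Step 12: +2 fires, +2 burnt (F count now 2)
Step 13: +0 fires, +2 burnt (F count now 0)
Fire out after step 13
Initially T: 26, now '.': 33
Total burnt (originally-T cells now '.'): 23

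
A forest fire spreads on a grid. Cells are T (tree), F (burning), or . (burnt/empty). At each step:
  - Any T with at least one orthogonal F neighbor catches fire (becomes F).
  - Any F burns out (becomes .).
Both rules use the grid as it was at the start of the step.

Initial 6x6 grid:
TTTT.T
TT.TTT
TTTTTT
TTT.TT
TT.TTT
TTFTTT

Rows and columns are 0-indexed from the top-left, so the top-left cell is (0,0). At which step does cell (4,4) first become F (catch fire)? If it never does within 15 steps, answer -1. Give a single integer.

Step 1: cell (4,4)='T' (+2 fires, +1 burnt)
Step 2: cell (4,4)='T' (+4 fires, +2 burnt)
Step 3: cell (4,4)='F' (+4 fires, +4 burnt)
  -> target ignites at step 3
Step 4: cell (4,4)='.' (+5 fires, +4 burnt)
Step 5: cell (4,4)='.' (+5 fires, +5 burnt)
Step 6: cell (4,4)='.' (+5 fires, +5 burnt)
Step 7: cell (4,4)='.' (+4 fires, +5 burnt)
Step 8: cell (4,4)='.' (+2 fires, +4 burnt)
Step 9: cell (4,4)='.' (+0 fires, +2 burnt)
  fire out at step 9

3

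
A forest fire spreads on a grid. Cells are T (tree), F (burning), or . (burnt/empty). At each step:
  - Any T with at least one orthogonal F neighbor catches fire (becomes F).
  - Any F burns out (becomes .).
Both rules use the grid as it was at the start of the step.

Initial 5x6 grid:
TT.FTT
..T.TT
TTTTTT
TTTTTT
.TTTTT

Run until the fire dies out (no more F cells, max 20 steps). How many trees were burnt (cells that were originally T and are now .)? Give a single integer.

Step 1: +1 fires, +1 burnt (F count now 1)
Step 2: +2 fires, +1 burnt (F count now 2)
Step 3: +2 fires, +2 burnt (F count now 2)
Step 4: +3 fires, +2 burnt (F count now 3)
Step 5: +4 fires, +3 burnt (F count now 4)
Step 6: +5 fires, +4 burnt (F count now 5)
Step 7: +3 fires, +5 burnt (F count now 3)
Step 8: +2 fires, +3 burnt (F count now 2)
Step 9: +0 fires, +2 burnt (F count now 0)
Fire out after step 9
Initially T: 24, now '.': 28
Total burnt (originally-T cells now '.'): 22

Answer: 22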